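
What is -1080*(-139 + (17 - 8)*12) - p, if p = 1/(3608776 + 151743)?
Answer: 125902176119/3760519 ≈ 33480.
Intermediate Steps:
p = 1/3760519 ≈ 2.6592e-7
-1080*(-139 + (17 - 8)*12) - p = -1080*(-139 + (17 - 8)*12) - 1*1/3760519 = -1080*(-139 + 9*12) - 1/3760519 = -1080*(-139 + 108) - 1/3760519 = -1080*(-31) - 1/3760519 = 33480 - 1/3760519 = 125902176119/3760519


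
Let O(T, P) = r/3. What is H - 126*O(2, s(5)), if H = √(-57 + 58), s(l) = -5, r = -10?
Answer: 421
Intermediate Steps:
O(T, P) = -10/3
H = 1 (H = √1 = 1)
H - 126*O(2, s(5)) = 1 - 126*(-10/3) = 1 + 420 = 421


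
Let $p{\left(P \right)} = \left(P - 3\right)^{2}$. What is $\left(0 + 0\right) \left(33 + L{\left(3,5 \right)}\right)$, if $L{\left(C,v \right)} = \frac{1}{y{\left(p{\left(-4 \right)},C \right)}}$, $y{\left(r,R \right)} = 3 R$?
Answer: $0$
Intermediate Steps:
$p{\left(P \right)} = \left(-3 + P\right)^{2}$
$L{\left(C,v \right)} = \frac{1}{3 C}$
$\left(0 + 0\right) \left(33 + L{\left(3,5 \right)}\right) = \left(0 + 0\right) \left(33 + \frac{1}{3 \cdot 3}\right) = 0 \left(33 + \frac{1}{3} \cdot \frac{1}{3}\right) = 0 \left(33 + \frac{1}{9}\right) = 0 \cdot \frac{298}{9} = 0$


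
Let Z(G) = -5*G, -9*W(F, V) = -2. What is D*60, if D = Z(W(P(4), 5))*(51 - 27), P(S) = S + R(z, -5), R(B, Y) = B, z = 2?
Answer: -1600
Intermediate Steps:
P(S) = 2 + S (P(S) = S + 2 = 2 + S)
W(F, V) = 2/9 (W(F, V) = -⅑*(-2) = 2/9)
D = -80/3 (D = (-5*2/9)*(51 - 27) = -10/9*24 = -80/3 ≈ -26.667)
D*60 = -80/3*60 = -1600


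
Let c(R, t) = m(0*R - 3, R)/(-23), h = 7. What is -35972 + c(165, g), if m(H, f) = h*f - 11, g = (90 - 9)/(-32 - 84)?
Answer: -828500/23 ≈ -36022.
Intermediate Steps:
g = -81/116 (g = 81/(-116) = 81*(-1/116) = -81/116 ≈ -0.69828)
m(H, f) = -11 + 7*f (m(H, f) = 7*f - 11 = -11 + 7*f)
c(R, t) = 11/23 - 7*R/23 (c(R, t) = (-11 + 7*R)/(-23) = (-11 + 7*R)*(-1/23) = 11/23 - 7*R/23)
-35972 + c(165, g) = -35972 + (11/23 - 7/23*165) = -35972 + (11/23 - 1155/23) = -35972 - 1144/23 = -828500/23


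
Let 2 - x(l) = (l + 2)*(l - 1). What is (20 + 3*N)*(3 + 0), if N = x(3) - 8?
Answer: -84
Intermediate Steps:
x(l) = 2 - (-1 + l)*(2 + l) (x(l) = 2 - (l + 2)*(l - 1) = 2 - (2 + l)*(-1 + l) = 2 - (-1 + l)*(2 + l))
N = -16 (N = (4 - 1*3 - 1*3**2) - 8 = (4 - 3 - 1*9) - 8 = (4 - 3 - 9) - 8 = -8 - 8 = -16)
(20 + 3*N)*(3 + 0) = (20 + 3*(-16))*(3 + 0) = (20 - 48)*3 = -28*3 = -84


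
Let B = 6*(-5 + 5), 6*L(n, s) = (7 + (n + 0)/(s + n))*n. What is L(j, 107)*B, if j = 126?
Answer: 0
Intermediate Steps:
L(n, s) = n*(7 + n/(n + s))/6 (L(n, s) = ((7 + (n + 0)/(s + n))*n)/6 = ((7 + n/(n + s))*n)/6 = (n*(7 + n/(n + s)))/6 = n*(7 + n/(n + s))/6)
B = 0 (B = 6*0 = 0)
L(j, 107)*B = ((⅙)*126*(7*107 + 8*126)/(126 + 107))*0 = ((⅙)*126*(749 + 1008)/233)*0 = ((⅙)*126*(1/233)*1757)*0 = (36897/233)*0 = 0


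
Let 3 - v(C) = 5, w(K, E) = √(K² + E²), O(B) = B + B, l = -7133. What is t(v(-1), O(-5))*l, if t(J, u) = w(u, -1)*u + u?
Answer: 71330 + 71330*√101 ≈ 7.8819e+5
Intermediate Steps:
O(B) = 2*B
w(K, E) = √(E² + K²)
v(C) = -2 (v(C) = 3 - 1*5 = 3 - 5 = -2)
t(J, u) = u + u*√(1 + u²) (t(J, u) = √((-1)² + u²)*u + u = √(1 + u²)*u + u = u*√(1 + u²) + u = u + u*√(1 + u²))
t(v(-1), O(-5))*l = ((2*(-5))*(1 + √(1 + (2*(-5))²)))*(-7133) = -10*(1 + √(1 + (-10)²))*(-7133) = -10*(1 + √(1 + 100))*(-7133) = -10*(1 + √101)*(-7133) = (-10 - 10*√101)*(-7133) = 71330 + 71330*√101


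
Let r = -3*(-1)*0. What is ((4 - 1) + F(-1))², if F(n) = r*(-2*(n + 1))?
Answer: 9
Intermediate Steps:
r = 0 (r = 3*0 = 0)
F(n) = 0 (F(n) = 0*(-2*(n + 1)) = 0*(-2*(1 + n)) = 0*(-2 - 2*n) = 0)
((4 - 1) + F(-1))² = ((4 - 1) + 0)² = (3 + 0)² = 3² = 9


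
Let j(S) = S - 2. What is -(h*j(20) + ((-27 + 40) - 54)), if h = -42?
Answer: 797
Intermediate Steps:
j(S) = -2 + S
-(h*j(20) + ((-27 + 40) - 54)) = -(-42*(-2 + 20) + ((-27 + 40) - 54)) = -(-42*18 + (13 - 54)) = -(-756 - 41) = -1*(-797) = 797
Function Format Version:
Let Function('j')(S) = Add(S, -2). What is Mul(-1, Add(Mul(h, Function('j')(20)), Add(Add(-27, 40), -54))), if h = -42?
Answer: 797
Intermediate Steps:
Function('j')(S) = Add(-2, S)
Mul(-1, Add(Mul(h, Function('j')(20)), Add(Add(-27, 40), -54))) = Mul(-1, Add(Mul(-42, Add(-2, 20)), Add(Add(-27, 40), -54))) = Mul(-1, Add(Mul(-42, 18), Add(13, -54))) = Mul(-1, Add(-756, -41)) = Mul(-1, -797) = 797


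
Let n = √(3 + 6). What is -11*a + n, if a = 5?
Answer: -52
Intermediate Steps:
n = 3 (n = √9 = 3)
-11*a + n = -11*5 + 3 = -55 + 3 = -52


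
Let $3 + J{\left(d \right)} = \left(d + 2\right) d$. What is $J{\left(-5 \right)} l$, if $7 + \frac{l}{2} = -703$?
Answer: $-17040$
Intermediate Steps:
$l = -1420$ ($l = -14 + 2 \left(-703\right) = -14 - 1406 = -1420$)
$J{\left(d \right)} = -3 + d \left(2 + d\right)$ ($J{\left(d \right)} = -3 + \left(d + 2\right) d = -3 + \left(2 + d\right) d = -3 + d \left(2 + d\right)$)
$J{\left(-5 \right)} l = \left(-3 + \left(-5\right)^{2} + 2 \left(-5\right)\right) \left(-1420\right) = \left(-3 + 25 - 10\right) \left(-1420\right) = 12 \left(-1420\right) = -17040$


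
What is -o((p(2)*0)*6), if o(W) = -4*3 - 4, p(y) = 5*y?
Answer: 16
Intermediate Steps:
o(W) = -16 (o(W) = -12 - 4 = -16)
-o((p(2)*0)*6) = -1*(-16) = 16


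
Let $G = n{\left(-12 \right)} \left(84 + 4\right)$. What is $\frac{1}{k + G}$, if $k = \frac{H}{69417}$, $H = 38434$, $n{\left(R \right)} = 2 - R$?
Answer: $\frac{69417}{85560178} \approx 0.00081132$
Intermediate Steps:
$G = 1232$ ($G = \left(2 - -12\right) \left(84 + 4\right) = \left(2 + 12\right) 88 = 14 \cdot 88 = 1232$)
$k = \frac{38434}{69417} \approx 0.55367$
$\frac{1}{k + G} = \frac{1}{\frac{38434}{69417} + 1232} = \frac{1}{\frac{85560178}{69417}} = \frac{69417}{85560178}$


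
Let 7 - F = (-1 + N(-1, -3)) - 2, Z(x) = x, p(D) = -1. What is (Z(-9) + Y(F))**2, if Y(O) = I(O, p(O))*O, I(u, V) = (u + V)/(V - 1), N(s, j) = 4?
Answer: 576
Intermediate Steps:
I(u, V) = (V + u)/(-1 + V)
F = 6 (F = 7 - ((-1 + 4) - 2) = 7 - (3 - 2) = 7 - 1*1 = 7 - 1 = 6)
Y(O) = O*(1/2 - O/2) (Y(O) = ((-1 + O)/(-1 - 1))*O = ((-1 + O)/(-2))*O = (-(-1 + O)/2)*O = (1/2 - O/2)*O = O*(1/2 - O/2))
(Z(-9) + Y(F))**2 = (-9 + (1/2)*6*(1 - 1*6))**2 = (-9 + (1/2)*6*(1 - 6))**2 = (-9 + (1/2)*6*(-5))**2 = (-9 - 15)**2 = (-24)**2 = 576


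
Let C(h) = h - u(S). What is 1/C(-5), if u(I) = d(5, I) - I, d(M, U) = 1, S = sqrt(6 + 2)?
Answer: -3/14 - sqrt(2)/14 ≈ -0.31530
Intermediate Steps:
S = 2*sqrt(2) (S = sqrt(8) = 2*sqrt(2) ≈ 2.8284)
u(I) = 1 - I
C(h) = -1 + h + 2*sqrt(2) (C(h) = h - (1 - 2*sqrt(2)) = h + (-1 + 2*sqrt(2)) = -1 + h + 2*sqrt(2))
1/C(-5) = 1/(-1 - 5 + 2*sqrt(2)) = 1/(-6 + 2*sqrt(2))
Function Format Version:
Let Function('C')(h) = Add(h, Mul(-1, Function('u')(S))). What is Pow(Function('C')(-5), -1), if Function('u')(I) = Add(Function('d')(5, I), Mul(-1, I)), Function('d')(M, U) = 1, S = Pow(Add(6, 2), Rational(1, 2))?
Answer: Add(Rational(-3, 14), Mul(Rational(-1, 14), Pow(2, Rational(1, 2)))) ≈ -0.31530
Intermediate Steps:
S = Mul(2, Pow(2, Rational(1, 2))) (S = Pow(8, Rational(1, 2)) = Mul(2, Pow(2, Rational(1, 2))) ≈ 2.8284)
Function('u')(I) = Add(1, Mul(-1, I))
Function('C')(h) = Add(-1, h, Mul(2, Pow(2, Rational(1, 2)))) (Function('C')(h) = Add(h, Mul(-1, Add(1, Mul(-1, Mul(2, Pow(2, Rational(1, 2))))))) = Add(h, Mul(-1, Add(1, Mul(-2, Pow(2, Rational(1, 2)))))) = Add(h, Add(-1, Mul(2, Pow(2, Rational(1, 2))))) = Add(-1, h, Mul(2, Pow(2, Rational(1, 2)))))
Pow(Function('C')(-5), -1) = Pow(Add(-1, -5, Mul(2, Pow(2, Rational(1, 2)))), -1) = Pow(Add(-6, Mul(2, Pow(2, Rational(1, 2)))), -1)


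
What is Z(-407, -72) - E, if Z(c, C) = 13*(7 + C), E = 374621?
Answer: -375466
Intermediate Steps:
Z(c, C) = 91 + 13*C
Z(-407, -72) - E = (91 + 13*(-72)) - 1*374621 = (91 - 936) - 374621 = -845 - 374621 = -375466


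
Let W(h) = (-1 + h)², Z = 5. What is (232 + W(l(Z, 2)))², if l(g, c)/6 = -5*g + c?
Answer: 382319809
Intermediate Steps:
l(g, c) = -30*g + 6*c (l(g, c) = 6*(-5*g + c) = 6*(c - 5*g) = -30*g + 6*c)
(232 + W(l(Z, 2)))² = (232 + (-1 + (-30*5 + 6*2))²)² = (232 + (-1 + (-150 + 12))²)² = (232 + (-1 - 138)²)² = (232 + (-139)²)² = (232 + 19321)² = 19553² = 382319809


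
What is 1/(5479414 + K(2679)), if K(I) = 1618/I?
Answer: 2679/14679351724 ≈ 1.8250e-7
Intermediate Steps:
1/(5479414 + K(2679)) = 1/(5479414 + 1618/2679) = 1/(14679351724/2679) = 2679/14679351724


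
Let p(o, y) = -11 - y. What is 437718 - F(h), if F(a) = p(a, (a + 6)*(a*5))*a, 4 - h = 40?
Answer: 242922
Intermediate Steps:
h = -36 (h = 4 - 1*40 = 4 - 40 = -36)
F(a) = a*(-11 - 5*a*(6 + a)) (F(a) = (-11 - (a + 6)*a*5)*a = (-11 - (6 + a)*5*a)*a = (-11 - 5*a*(6 + a))*a = a*(-11 - 5*a*(6 + a)))
437718 - F(h) = 437718 - (-1)*(-36)*(11 + 5*(-36)*(6 - 36)) = 437718 - (-1)*(-36)*(11 + 5*(-36)*(-30)) = 437718 - (-1)*(-36)*(11 + 5400) = 437718 - (-1)*(-36)*5411 = 437718 - 1*194796 = 437718 - 194796 = 242922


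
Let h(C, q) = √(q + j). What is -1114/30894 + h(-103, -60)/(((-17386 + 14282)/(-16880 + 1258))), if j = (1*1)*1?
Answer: -557/15447 + 7811*I*√59/1552 ≈ -0.036059 + 38.658*I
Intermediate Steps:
j = 1 (j = 1*1 = 1)
h(C, q) = √(1 + q) (h(C, q) = √(q + 1) = √(1 + q))
-1114/30894 + h(-103, -60)/(((-17386 + 14282)/(-16880 + 1258))) = -1114/30894 + √(1 - 60)/(((-17386 + 14282)/(-16880 + 1258))) = -1114*1/30894 + √(-59)/((-3104/(-15622))) = -557/15447 + (I*√59)/((-3104*(-1/15622))) = -557/15447 + (I*√59)/(1552/7811) = -557/15447 + (I*√59)*(7811/1552) = -557/15447 + 7811*I*√59/1552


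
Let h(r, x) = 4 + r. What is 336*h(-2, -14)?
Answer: 672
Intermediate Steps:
336*h(-2, -14) = 336*(4 - 2) = 336*2 = 672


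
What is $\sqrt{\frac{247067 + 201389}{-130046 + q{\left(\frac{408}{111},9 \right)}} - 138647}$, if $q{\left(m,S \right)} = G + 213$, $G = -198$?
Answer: $\frac{i \sqrt{2344310241241903}}{130031} \approx 372.36 i$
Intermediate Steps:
$q{\left(m,S \right)} = 15$ ($q{\left(m,S \right)} = -198 + 213 = 15$)
$\sqrt{\frac{247067 + 201389}{-130046 + q{\left(\frac{408}{111},9 \right)}} - 138647} = \sqrt{\frac{247067 + 201389}{-130046 + 15} - 138647} = \sqrt{\frac{448456}{-130031} - 138647} = \sqrt{448456 \left(- \frac{1}{130031}\right) - 138647} = \sqrt{- \frac{448456}{130031} - 138647} = \sqrt{- \frac{18028856513}{130031}} = \frac{i \sqrt{2344310241241903}}{130031}$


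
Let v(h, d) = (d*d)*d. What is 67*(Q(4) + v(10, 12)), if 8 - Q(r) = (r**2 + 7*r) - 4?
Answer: 113632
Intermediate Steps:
Q(r) = 12 - r**2 - 7*r (Q(r) = 8 - ((r**2 + 7*r) - 4) = 8 - (-4 + r**2 + 7*r) = 8 + (4 - r**2 - 7*r) = 12 - r**2 - 7*r)
v(h, d) = d**3 (v(h, d) = d**2*d = d**3)
67*(Q(4) + v(10, 12)) = 67*((12 - 1*4**2 - 7*4) + 12**3) = 67*((12 - 1*16 - 28) + 1728) = 67*((12 - 16 - 28) + 1728) = 67*(-32 + 1728) = 67*1696 = 113632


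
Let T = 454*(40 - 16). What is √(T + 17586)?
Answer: √28482 ≈ 168.77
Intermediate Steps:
T = 10896 (T = 454*24 = 10896)
√(T + 17586) = √(10896 + 17586) = √28482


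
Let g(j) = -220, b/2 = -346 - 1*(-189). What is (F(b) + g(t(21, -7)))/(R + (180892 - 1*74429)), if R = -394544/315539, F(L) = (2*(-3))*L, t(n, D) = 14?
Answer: 525056896/33592834013 ≈ 0.015630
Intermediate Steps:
b = -314 (b = 2*(-346 - 1*(-189)) = 2*(-346 + 189) = 2*(-157) = -314)
F(L) = -6*L
R = -394544/315539 (R = -394544*1/315539 = -394544/315539 ≈ -1.2504)
(F(b) + g(t(21, -7)))/(R + (180892 - 1*74429)) = (-6*(-314) - 220)/(-394544/315539 + (180892 - 1*74429)) = (1884 - 220)/(-394544/315539 + (180892 - 74429)) = 1664/(-394544/315539 + 106463) = 1664/(33592834013/315539) = 1664*(315539/33592834013) = 525056896/33592834013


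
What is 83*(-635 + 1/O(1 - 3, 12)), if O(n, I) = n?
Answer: -105493/2 ≈ -52747.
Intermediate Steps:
83*(-635 + 1/O(1 - 3, 12)) = 83*(-635 + 1/(1 - 3)) = 83*(-635 + 1/(-2)) = 83*(-635 - ½) = 83*(-1271/2) = -105493/2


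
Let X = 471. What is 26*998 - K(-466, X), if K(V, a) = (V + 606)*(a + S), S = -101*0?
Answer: -39992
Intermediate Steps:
S = 0
K(V, a) = a*(606 + V) (K(V, a) = (V + 606)*(a + 0) = (606 + V)*a = a*(606 + V))
26*998 - K(-466, X) = 26*998 - 471*(606 - 466) = 25948 - 471*140 = 25948 - 1*65940 = 25948 - 65940 = -39992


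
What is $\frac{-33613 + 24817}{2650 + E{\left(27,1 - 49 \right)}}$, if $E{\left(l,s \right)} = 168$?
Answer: $- \frac{4398}{1409} \approx -3.1214$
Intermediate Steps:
$\frac{-33613 + 24817}{2650 + E{\left(27,1 - 49 \right)}} = \frac{-33613 + 24817}{2650 + 168} = - \frac{8796}{2818} = \left(-8796\right) \frac{1}{2818} = - \frac{4398}{1409}$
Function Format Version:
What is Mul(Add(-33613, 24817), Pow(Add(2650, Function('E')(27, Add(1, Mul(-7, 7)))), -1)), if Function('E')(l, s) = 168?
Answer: Rational(-4398, 1409) ≈ -3.1214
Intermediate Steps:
Mul(Add(-33613, 24817), Pow(Add(2650, Function('E')(27, Add(1, Mul(-7, 7)))), -1)) = Mul(Add(-33613, 24817), Pow(Add(2650, 168), -1)) = Mul(-8796, Pow(2818, -1)) = Mul(-8796, Rational(1, 2818)) = Rational(-4398, 1409)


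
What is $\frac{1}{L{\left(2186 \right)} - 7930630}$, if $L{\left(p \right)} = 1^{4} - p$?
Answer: $- \frac{1}{7932815} \approx -1.2606 \cdot 10^{-7}$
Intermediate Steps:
$L{\left(p \right)} = 1 - p$
$\frac{1}{L{\left(2186 \right)} - 7930630} = \frac{1}{\left(1 - 2186\right) - 7930630} = \frac{1}{-2185 - 7930630} = \frac{1}{-7932815} = - \frac{1}{7932815}$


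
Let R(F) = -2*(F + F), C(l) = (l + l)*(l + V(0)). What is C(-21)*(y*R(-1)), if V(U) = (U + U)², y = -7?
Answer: -24696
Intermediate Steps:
V(U) = 4*U² (V(U) = (2*U)² = 4*U²)
C(l) = 2*l² (C(l) = (l + l)*(l + 4*0²) = (2*l)*(l + 4*0) = (2*l)*(l + 0) = (2*l)*l = 2*l²)
R(F) = -4*F
C(-21)*(y*R(-1)) = (2*(-21)²)*(-(-28)*(-1)) = (2*441)*(-7*4) = 882*(-28) = -24696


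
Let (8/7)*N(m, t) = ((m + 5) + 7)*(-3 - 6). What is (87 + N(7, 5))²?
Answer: 251001/64 ≈ 3921.9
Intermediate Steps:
N(m, t) = -189/2 - 63*m/8 (N(m, t) = 7*(((m + 5) + 7)*(-3 - 6))/8 = 7*(((5 + m) + 7)*(-9))/8 = 7*((12 + m)*(-9))/8 = 7*(-108 - 9*m)/8 = -189/2 - 63*m/8)
(87 + N(7, 5))² = (87 + (-189/2 - 63/8*7))² = (87 + (-189/2 - 441/8))² = (87 - 1197/8)² = (-501/8)² = 251001/64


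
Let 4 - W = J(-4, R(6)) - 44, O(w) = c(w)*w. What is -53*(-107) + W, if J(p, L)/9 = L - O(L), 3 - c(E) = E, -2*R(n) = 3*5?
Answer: 20311/4 ≈ 5077.8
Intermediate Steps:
R(n) = -15/2 (R(n) = -3*5/2 = -½*15 = -15/2)
c(E) = 3 - E
O(w) = w*(3 - w) (O(w) = (3 - w)*w = w*(3 - w))
J(p, L) = 9*L - 9*L*(3 - L) (J(p, L) = 9*(L - L*(3 - L)) = 9*L - 9*L*(3 - L))
W = -2373/4 (W = 4 - (9*(-15/2)*(-2 - 15/2) - 44) = 4 - (9*(-15/2)*(-19/2) - 44) = 4 - (2565/4 - 44) = 4 - 1*2389/4 = 4 - 2389/4 = -2373/4 ≈ -593.25)
-53*(-107) + W = -53*(-107) - 2373/4 = 5671 - 2373/4 = 20311/4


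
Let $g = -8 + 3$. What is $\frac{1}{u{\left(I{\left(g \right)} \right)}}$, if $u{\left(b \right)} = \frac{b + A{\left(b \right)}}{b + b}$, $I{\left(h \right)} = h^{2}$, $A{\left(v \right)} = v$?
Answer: $1$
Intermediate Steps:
$g = -5$
$u{\left(b \right)} = 1$ ($u{\left(b \right)} = \frac{b + b}{b + b} = \frac{2 b}{2 b} = 2 b \frac{1}{2 b} = 1$)
$\frac{1}{u{\left(I{\left(g \right)} \right)}} = 1^{-1} = 1$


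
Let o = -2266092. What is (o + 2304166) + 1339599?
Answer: 1377673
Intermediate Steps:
(o + 2304166) + 1339599 = (-2266092 + 2304166) + 1339599 = 38074 + 1339599 = 1377673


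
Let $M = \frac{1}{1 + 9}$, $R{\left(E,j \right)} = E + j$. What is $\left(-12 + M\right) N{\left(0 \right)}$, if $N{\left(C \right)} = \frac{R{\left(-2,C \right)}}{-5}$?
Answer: $- \frac{119}{25} \approx -4.76$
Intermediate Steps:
$N{\left(C \right)} = \frac{2}{5} - \frac{C}{5}$ ($N{\left(C \right)} = \frac{-2 + C}{-5} = \left(-2 + C\right) \left(- \frac{1}{5}\right) = \frac{2}{5} - \frac{C}{5}$)
$M = \frac{1}{10} \approx 0.1$
$\left(-12 + M\right) N{\left(0 \right)} = \left(-12 + \frac{1}{10}\right) \left(\frac{2}{5} - 0\right) = - \frac{119 \left(\frac{2}{5} + 0\right)}{10} = \left(- \frac{119}{10}\right) \frac{2}{5} = - \frac{119}{25}$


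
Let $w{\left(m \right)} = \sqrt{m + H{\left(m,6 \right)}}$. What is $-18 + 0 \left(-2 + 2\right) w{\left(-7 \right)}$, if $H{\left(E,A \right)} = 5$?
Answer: $-18$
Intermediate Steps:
$w{\left(m \right)} = \sqrt{5 + m}$ ($w{\left(m \right)} = \sqrt{m + 5} = \sqrt{5 + m}$)
$-18 + 0 \left(-2 + 2\right) w{\left(-7 \right)} = -18 + 0 \left(-2 + 2\right) \sqrt{5 - 7} = -18 + 0 \cdot 0 \sqrt{-2} = -18 + 0 i \sqrt{2} = -18 + 0 = -18$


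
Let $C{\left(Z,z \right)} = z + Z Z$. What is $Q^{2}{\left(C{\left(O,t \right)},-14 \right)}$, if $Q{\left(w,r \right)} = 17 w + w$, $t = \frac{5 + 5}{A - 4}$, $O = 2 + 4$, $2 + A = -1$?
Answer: $\frac{18974736}{49} \approx 3.8724 \cdot 10^{5}$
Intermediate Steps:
$A = -3$ ($A = -2 - 1 = -3$)
$O = 6$
$t = - \frac{10}{7}$ ($t = \frac{5 + 5}{-3 - 4} = \frac{10}{-7} = 10 \left(- \frac{1}{7}\right) = - \frac{10}{7} \approx -1.4286$)
$C{\left(Z,z \right)} = z + Z^{2}$
$Q{\left(w,r \right)} = 18 w$
$Q^{2}{\left(C{\left(O,t \right)},-14 \right)} = \left(18 \left(- \frac{10}{7} + 6^{2}\right)\right)^{2} = \left(18 \left(- \frac{10}{7} + 36\right)\right)^{2} = \left(18 \cdot \frac{242}{7}\right)^{2} = \left(\frac{4356}{7}\right)^{2} = \frac{18974736}{49}$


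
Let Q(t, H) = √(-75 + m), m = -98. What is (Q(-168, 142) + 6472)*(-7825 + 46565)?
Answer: 250725280 + 38740*I*√173 ≈ 2.5073e+8 + 5.0955e+5*I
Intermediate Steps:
Q(t, H) = I*√173 (Q(t, H) = √(-75 - 98) = √(-173) = I*√173)
(Q(-168, 142) + 6472)*(-7825 + 46565) = (I*√173 + 6472)*(-7825 + 46565) = (6472 + I*√173)*38740 = 250725280 + 38740*I*√173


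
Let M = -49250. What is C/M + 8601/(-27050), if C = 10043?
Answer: -6952624/13322125 ≈ -0.52189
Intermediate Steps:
C/M + 8601/(-27050) = 10043/(-49250) + 8601/(-27050) = 10043*(-1/49250) + 8601*(-1/27050) = -10043/49250 - 8601/27050 = -6952624/13322125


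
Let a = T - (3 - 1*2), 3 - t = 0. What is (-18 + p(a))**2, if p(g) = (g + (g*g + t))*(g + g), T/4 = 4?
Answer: 52881984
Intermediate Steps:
t = 3 (t = 3 - 1*0 = 3 + 0 = 3)
T = 16 (T = 4*4 = 16)
a = 15 (a = 16 - (3 - 1*2) = 16 - (3 - 2) = 16 - 1*1 = 16 - 1 = 15)
p(g) = 2*g*(3 + g + g**2) (p(g) = (g + (g*g + 3))*(g + g) = (g + (g**2 + 3))*(2*g) = (g + (3 + g**2))*(2*g) = (3 + g + g**2)*(2*g) = 2*g*(3 + g + g**2))
(-18 + p(a))**2 = (-18 + 2*15*(3 + 15 + 15**2))**2 = (-18 + 2*15*(3 + 15 + 225))**2 = (-18 + 2*15*243)**2 = (-18 + 7290)**2 = 7272**2 = 52881984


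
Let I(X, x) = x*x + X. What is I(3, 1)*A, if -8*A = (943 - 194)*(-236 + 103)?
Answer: 99617/2 ≈ 49809.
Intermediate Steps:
A = 99617/8 (A = -(943 - 194)*(-236 + 103)/8 = -749*(-133)/8 = -⅛*(-99617) = 99617/8 ≈ 12452.)
I(X, x) = X + x² (I(X, x) = x² + X = X + x²)
I(3, 1)*A = (3 + 1²)*(99617/8) = (3 + 1)*(99617/8) = 4*(99617/8) = 99617/2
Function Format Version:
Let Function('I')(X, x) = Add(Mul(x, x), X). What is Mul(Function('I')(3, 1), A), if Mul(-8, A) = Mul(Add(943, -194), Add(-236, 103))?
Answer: Rational(99617, 2) ≈ 49809.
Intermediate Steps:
A = Rational(99617, 8) (A = Mul(Rational(-1, 8), Mul(Add(943, -194), Add(-236, 103))) = Mul(Rational(-1, 8), Mul(749, -133)) = Mul(Rational(-1, 8), -99617) = Rational(99617, 8) ≈ 12452.)
Function('I')(X, x) = Add(X, Pow(x, 2)) (Function('I')(X, x) = Add(Pow(x, 2), X) = Add(X, Pow(x, 2)))
Mul(Function('I')(3, 1), A) = Mul(Add(3, Pow(1, 2)), Rational(99617, 8)) = Mul(Add(3, 1), Rational(99617, 8)) = Mul(4, Rational(99617, 8)) = Rational(99617, 2)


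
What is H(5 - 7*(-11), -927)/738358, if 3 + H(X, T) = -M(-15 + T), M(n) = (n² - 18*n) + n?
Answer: -903381/738358 ≈ -1.2235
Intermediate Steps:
M(n) = n² - 17*n
H(X, T) = -3 - (-32 + T)*(-15 + T) (H(X, T) = -3 - (-15 + T)*(-17 + (-15 + T)) = -3 - (-15 + T)*(-32 + T) = -3 - (-32 + T)*(-15 + T))
H(5 - 7*(-11), -927)/738358 = (-483 - 1*(-927)² + 47*(-927))/738358 = (-483 - 1*859329 - 43569)*(1/738358) = (-483 - 859329 - 43569)*(1/738358) = -903381*1/738358 = -903381/738358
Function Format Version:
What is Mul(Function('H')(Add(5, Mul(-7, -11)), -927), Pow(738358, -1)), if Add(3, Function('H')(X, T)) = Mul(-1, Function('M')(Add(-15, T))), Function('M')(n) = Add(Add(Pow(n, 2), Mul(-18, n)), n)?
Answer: Rational(-903381, 738358) ≈ -1.2235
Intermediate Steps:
Function('M')(n) = Add(Pow(n, 2), Mul(-17, n))
Function('H')(X, T) = Add(-3, Mul(-1, Add(-32, T), Add(-15, T))) (Function('H')(X, T) = Add(-3, Mul(-1, Mul(Add(-15, T), Add(-17, Add(-15, T))))) = Add(-3, Mul(-1, Mul(Add(-15, T), Add(-32, T)))) = Add(-3, Mul(-1, Mul(Add(-32, T), Add(-15, T)))) = Add(-3, Mul(-1, Add(-32, T), Add(-15, T))))
Mul(Function('H')(Add(5, Mul(-7, -11)), -927), Pow(738358, -1)) = Mul(Add(-483, Mul(-1, Pow(-927, 2)), Mul(47, -927)), Pow(738358, -1)) = Mul(Add(-483, Mul(-1, 859329), -43569), Rational(1, 738358)) = Mul(Add(-483, -859329, -43569), Rational(1, 738358)) = Mul(-903381, Rational(1, 738358)) = Rational(-903381, 738358)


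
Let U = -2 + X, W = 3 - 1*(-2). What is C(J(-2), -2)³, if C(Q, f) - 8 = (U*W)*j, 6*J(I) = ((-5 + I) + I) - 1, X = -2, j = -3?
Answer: 314432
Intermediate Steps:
J(I) = -1 + I/3 (J(I) = (((-5 + I) + I) - 1)/6 = ((-5 + 2*I) - 1)/6 = (-6 + 2*I)/6 = -1 + I/3)
W = 5 (W = 3 + 2 = 5)
U = -4 (U = -2 - 2 = -4)
C(Q, f) = 68 (C(Q, f) = 8 - 4*5*(-3) = 8 - 20*(-3) = 8 + 60 = 68)
C(J(-2), -2)³ = 68³ = 314432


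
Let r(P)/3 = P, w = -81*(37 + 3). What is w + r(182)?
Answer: -2694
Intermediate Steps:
w = -3240 (w = -81*40 = -3240)
r(P) = 3*P
w + r(182) = -3240 + 3*182 = -3240 + 546 = -2694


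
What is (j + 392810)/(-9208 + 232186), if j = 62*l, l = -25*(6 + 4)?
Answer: 62885/37163 ≈ 1.6921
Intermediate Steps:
l = -250 (l = -25*10 = -250)
j = -15500 (j = 62*(-250) = -15500)
(j + 392810)/(-9208 + 232186) = (-15500 + 392810)/(-9208 + 232186) = 377310/222978 = 377310*(1/222978) = 62885/37163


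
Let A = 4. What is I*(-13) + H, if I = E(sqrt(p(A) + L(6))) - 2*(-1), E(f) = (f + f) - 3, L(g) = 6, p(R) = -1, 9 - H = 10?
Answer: 12 - 26*sqrt(5) ≈ -46.138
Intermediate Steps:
H = -1 (H = 9 - 1*10 = 9 - 10 = -1)
E(f) = -3 + 2*f (E(f) = 2*f - 3 = -3 + 2*f)
I = -1 + 2*sqrt(5) (I = (-3 + 2*sqrt(-1 + 6)) - 2*(-1) = (-3 + 2*sqrt(5)) + 2 = -1 + 2*sqrt(5) ≈ 3.4721)
I*(-13) + H = (-1 + 2*sqrt(5))*(-13) - 1 = (13 - 26*sqrt(5)) - 1 = 12 - 26*sqrt(5)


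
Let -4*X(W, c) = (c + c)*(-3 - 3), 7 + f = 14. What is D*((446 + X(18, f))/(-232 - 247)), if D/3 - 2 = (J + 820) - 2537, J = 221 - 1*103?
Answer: 2237397/479 ≈ 4671.0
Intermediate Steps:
f = 7 (f = -7 + 14 = 7)
X(W, c) = 3*c (X(W, c) = -(c + c)*(-3 - 3)/4 = -2*c*(-6)/4 = -(-3)*c = 3*c)
J = 118 (J = 221 - 103 = 118)
D = -4791 (D = 6 + 3*((118 + 820) - 2537) = 6 + 3*(938 - 2537) = 6 + 3*(-1599) = 6 - 4797 = -4791)
D*((446 + X(18, f))/(-232 - 247)) = -4791*(446 + 3*7)/(-232 - 247) = -4791*(446 + 21)/(-479) = -2237397*(-1)/479 = -4791*(-467/479) = 2237397/479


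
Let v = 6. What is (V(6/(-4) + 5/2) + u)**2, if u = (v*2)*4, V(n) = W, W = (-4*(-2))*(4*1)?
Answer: 6400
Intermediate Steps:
W = 32 (W = 8*4 = 32)
V(n) = 32
u = 48 (u = (6*2)*4 = 12*4 = 48)
(V(6/(-4) + 5/2) + u)**2 = (32 + 48)**2 = 80**2 = 6400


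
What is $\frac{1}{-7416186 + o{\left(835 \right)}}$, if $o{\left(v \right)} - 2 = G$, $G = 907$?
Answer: $- \frac{1}{7415277} \approx -1.3486 \cdot 10^{-7}$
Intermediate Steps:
$o{\left(v \right)} = 909$ ($o{\left(v \right)} = 2 + 907 = 909$)
$\frac{1}{-7416186 + o{\left(835 \right)}} = \frac{1}{-7416186 + 909} = \frac{1}{-7415277} = - \frac{1}{7415277}$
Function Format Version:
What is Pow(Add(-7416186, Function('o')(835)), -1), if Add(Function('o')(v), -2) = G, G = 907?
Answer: Rational(-1, 7415277) ≈ -1.3486e-7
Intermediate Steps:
Function('o')(v) = 909 (Function('o')(v) = Add(2, 907) = 909)
Pow(Add(-7416186, Function('o')(835)), -1) = Pow(Add(-7416186, 909), -1) = Pow(-7415277, -1) = Rational(-1, 7415277)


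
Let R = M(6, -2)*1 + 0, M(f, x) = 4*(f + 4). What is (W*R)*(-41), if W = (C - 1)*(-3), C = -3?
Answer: -19680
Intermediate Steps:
M(f, x) = 16 + 4*f (M(f, x) = 4*(4 + f) = 16 + 4*f)
W = 12 (W = (-3 - 1)*(-3) = -4*(-3) = 12)
R = 40 (R = (16 + 4*6)*1 + 0 = (16 + 24)*1 + 0 = 40*1 + 0 = 40 + 0 = 40)
(W*R)*(-41) = (12*40)*(-41) = 480*(-41) = -19680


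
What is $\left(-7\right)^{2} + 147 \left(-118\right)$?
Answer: $-17297$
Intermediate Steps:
$\left(-7\right)^{2} + 147 \left(-118\right) = 49 - 17346 = -17297$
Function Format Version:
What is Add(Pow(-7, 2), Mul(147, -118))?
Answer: -17297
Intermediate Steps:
Add(Pow(-7, 2), Mul(147, -118)) = Add(49, -17346) = -17297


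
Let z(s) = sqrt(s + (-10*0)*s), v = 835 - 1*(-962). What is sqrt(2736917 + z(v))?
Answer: sqrt(2736917 + sqrt(1797)) ≈ 1654.4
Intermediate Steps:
v = 1797 (v = 835 + 962 = 1797)
z(s) = sqrt(s) (z(s) = sqrt(s + 0*s) = sqrt(s + 0) = sqrt(s))
sqrt(2736917 + z(v)) = sqrt(2736917 + sqrt(1797))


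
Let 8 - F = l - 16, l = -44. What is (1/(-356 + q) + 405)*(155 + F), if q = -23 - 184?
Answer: 50847122/563 ≈ 90315.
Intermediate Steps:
F = 68 (F = 8 - (-44 - 16) = 8 - 1*(-60) = 8 + 60 = 68)
q = -207
(1/(-356 + q) + 405)*(155 + F) = (1/(-356 - 207) + 405)*(155 + 68) = (1/(-563) + 405)*223 = (-1/563 + 405)*223 = (228014/563)*223 = 50847122/563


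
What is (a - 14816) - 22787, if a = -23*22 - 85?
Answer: -38194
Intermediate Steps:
a = -591 (a = -506 - 85 = -591)
(a - 14816) - 22787 = (-591 - 14816) - 22787 = -15407 - 22787 = -38194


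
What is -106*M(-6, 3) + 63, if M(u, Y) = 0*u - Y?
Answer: 381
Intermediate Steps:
M(u, Y) = -Y (M(u, Y) = 0 - Y = -Y)
-106*M(-6, 3) + 63 = -(-106)*3 + 63 = -106*(-3) + 63 = 318 + 63 = 381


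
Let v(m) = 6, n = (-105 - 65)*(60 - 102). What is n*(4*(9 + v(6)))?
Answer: 428400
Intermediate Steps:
n = 7140 (n = -170*(-42) = 7140)
n*(4*(9 + v(6))) = 7140*(4*(9 + 6)) = 7140*(4*15) = 7140*60 = 428400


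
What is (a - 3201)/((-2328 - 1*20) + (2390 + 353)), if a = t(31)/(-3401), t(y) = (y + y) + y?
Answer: -10886694/1343395 ≈ -8.1039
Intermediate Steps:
t(y) = 3*y (t(y) = 2*y + y = 3*y)
a = -93/3401 (a = (3*31)/(-3401) = 93*(-1/3401) = -93/3401 ≈ -0.027345)
(a - 3201)/((-2328 - 1*20) + (2390 + 353)) = (-93/3401 - 3201)/((-2328 - 1*20) + (2390 + 353)) = -10886694/(3401*((-2328 - 20) + 2743)) = -10886694/(3401*(-2348 + 2743)) = -10886694/3401/395 = -10886694/3401*1/395 = -10886694/1343395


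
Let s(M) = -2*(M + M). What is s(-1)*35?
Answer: 140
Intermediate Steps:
s(M) = -4*M
s(-1)*35 = -4*(-1)*35 = 4*35 = 140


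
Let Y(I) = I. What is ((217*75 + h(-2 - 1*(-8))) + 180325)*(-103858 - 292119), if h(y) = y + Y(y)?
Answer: -77853829924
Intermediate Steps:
h(y) = 2*y (h(y) = y + y = 2*y)
((217*75 + h(-2 - 1*(-8))) + 180325)*(-103858 - 292119) = ((217*75 + 2*(-2 - 1*(-8))) + 180325)*(-103858 - 292119) = ((16275 + 2*(-2 + 8)) + 180325)*(-395977) = ((16275 + 2*6) + 180325)*(-395977) = ((16275 + 12) + 180325)*(-395977) = (16287 + 180325)*(-395977) = 196612*(-395977) = -77853829924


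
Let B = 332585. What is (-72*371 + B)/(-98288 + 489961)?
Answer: 305873/391673 ≈ 0.78094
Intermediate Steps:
(-72*371 + B)/(-98288 + 489961) = (-72*371 + 332585)/(-98288 + 489961) = (-26712 + 332585)/391673 = 305873*(1/391673) = 305873/391673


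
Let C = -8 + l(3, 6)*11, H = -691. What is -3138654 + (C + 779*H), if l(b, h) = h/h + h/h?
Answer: -3676929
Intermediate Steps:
l(b, h) = 2 (l(b, h) = 1 + 1 = 2)
C = 14 (C = -8 + 2*11 = -8 + 22 = 14)
-3138654 + (C + 779*H) = -3138654 + (14 + 779*(-691)) = -3138654 + (14 - 538289) = -3138654 - 538275 = -3676929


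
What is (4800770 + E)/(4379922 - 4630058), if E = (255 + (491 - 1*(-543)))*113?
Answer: -4946427/250136 ≈ -19.775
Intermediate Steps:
E = 145657 (E = (255 + (491 + 543))*113 = (255 + 1034)*113 = 1289*113 = 145657)
(4800770 + E)/(4379922 - 4630058) = (4800770 + 145657)/(4379922 - 4630058) = 4946427/(-250136) = 4946427*(-1/250136) = -4946427/250136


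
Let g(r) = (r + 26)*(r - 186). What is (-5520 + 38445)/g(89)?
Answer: -6585/2231 ≈ -2.9516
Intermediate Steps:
g(r) = (-186 + r)*(26 + r) (g(r) = (26 + r)*(-186 + r) = (-186 + r)*(26 + r))
(-5520 + 38445)/g(89) = (-5520 + 38445)/(-4836 + 89² - 160*89) = 32925/(-4836 + 7921 - 14240) = 32925/(-11155) = 32925*(-1/11155) = -6585/2231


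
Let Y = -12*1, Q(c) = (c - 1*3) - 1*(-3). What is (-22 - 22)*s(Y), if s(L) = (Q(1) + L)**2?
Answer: -5324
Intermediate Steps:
Q(c) = c (Q(c) = (c - 3) + 3 = (-3 + c) + 3 = c)
Y = -12
s(L) = (1 + L)**2
(-22 - 22)*s(Y) = (-22 - 22)*(1 - 12)**2 = -44*(-11)**2 = -44*121 = -5324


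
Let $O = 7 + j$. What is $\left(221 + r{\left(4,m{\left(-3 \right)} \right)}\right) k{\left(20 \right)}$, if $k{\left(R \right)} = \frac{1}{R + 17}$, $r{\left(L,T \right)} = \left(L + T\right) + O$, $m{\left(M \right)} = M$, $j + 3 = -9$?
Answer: $\frac{217}{37} \approx 5.8649$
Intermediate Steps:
$j = -12$ ($j = -3 - 9 = -12$)
$O = -5$ ($O = 7 - 12 = -5$)
$r{\left(L,T \right)} = -5 + L + T$ ($r{\left(L,T \right)} = \left(L + T\right) - 5 = -5 + L + T$)
$k{\left(R \right)} = \frac{1}{17 + R}$
$\left(221 + r{\left(4,m{\left(-3 \right)} \right)}\right) k{\left(20 \right)} = \frac{221 - 4}{17 + 20} = \frac{221 - 4}{37} = 217 \cdot \frac{1}{37} = \frac{217}{37}$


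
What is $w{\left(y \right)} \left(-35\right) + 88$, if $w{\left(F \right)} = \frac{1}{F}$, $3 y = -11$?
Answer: $\frac{1073}{11} \approx 97.545$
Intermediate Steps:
$y = - \frac{11}{3}$ ($y = \frac{1}{3} \left(-11\right) = - \frac{11}{3} \approx -3.6667$)
$w{\left(y \right)} \left(-35\right) + 88 = \frac{1}{- \frac{11}{3}} \left(-35\right) + 88 = \left(- \frac{3}{11}\right) \left(-35\right) + 88 = \frac{105}{11} + 88 = \frac{1073}{11}$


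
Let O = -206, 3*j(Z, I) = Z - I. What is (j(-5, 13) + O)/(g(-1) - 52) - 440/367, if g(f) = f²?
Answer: 55364/18717 ≈ 2.9580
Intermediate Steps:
j(Z, I) = -I/3 + Z/3 (j(Z, I) = (Z - I)/3 = -I/3 + Z/3)
(j(-5, 13) + O)/(g(-1) - 52) - 440/367 = ((-⅓*13 + (⅓)*(-5)) - 206)/((-1)² - 52) - 440/367 = ((-13/3 - 5/3) - 206)/(1 - 52) - 440/367 = (-6 - 206)/(-51) - 1*440/367 = -212*(-1/51) - 440/367 = 212/51 - 440/367 = 55364/18717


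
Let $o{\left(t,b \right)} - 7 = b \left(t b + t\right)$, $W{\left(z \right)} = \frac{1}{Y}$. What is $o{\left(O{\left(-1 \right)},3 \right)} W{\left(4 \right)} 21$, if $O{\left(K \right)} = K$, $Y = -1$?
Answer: $105$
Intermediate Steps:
$W{\left(z \right)} = -1$ ($W{\left(z \right)} = \frac{1}{-1} = -1$)
$o{\left(t,b \right)} = 7 + b \left(t + b t\right)$ ($o{\left(t,b \right)} = 7 + b \left(t b + t\right) = 7 + b \left(b t + t\right) = 7 + b \left(t + b t\right)$)
$o{\left(O{\left(-1 \right)},3 \right)} W{\left(4 \right)} 21 = \left(7 + 3 \left(-1\right) - 3^{2}\right) \left(-1\right) 21 = \left(7 - 3 - 9\right) \left(-1\right) 21 = \left(-5\right) \left(-1\right) 21 = 5 \cdot 21 = 105$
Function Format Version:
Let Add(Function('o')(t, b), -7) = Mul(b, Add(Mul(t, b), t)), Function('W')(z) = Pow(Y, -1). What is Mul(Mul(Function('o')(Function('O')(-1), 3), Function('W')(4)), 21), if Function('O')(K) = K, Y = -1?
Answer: 105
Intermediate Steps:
Function('W')(z) = -1 (Function('W')(z) = Pow(-1, -1) = -1)
Function('o')(t, b) = Add(7, Mul(b, Add(t, Mul(b, t)))) (Function('o')(t, b) = Add(7, Mul(b, Add(Mul(t, b), t))) = Add(7, Mul(b, Add(Mul(b, t), t))) = Add(7, Mul(b, Add(t, Mul(b, t)))))
Mul(Mul(Function('o')(Function('O')(-1), 3), Function('W')(4)), 21) = Mul(Mul(Add(7, Mul(3, -1), Mul(-1, Pow(3, 2))), -1), 21) = Mul(Mul(Add(7, -3, Mul(-1, 9)), -1), 21) = Mul(Mul(Add(7, -3, -9), -1), 21) = Mul(Mul(-5, -1), 21) = Mul(5, 21) = 105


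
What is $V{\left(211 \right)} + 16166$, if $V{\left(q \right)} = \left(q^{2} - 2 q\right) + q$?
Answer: $60476$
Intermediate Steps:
$V{\left(q \right)} = q^{2} - q$
$V{\left(211 \right)} + 16166 = 211 \left(-1 + 211\right) + 16166 = 211 \cdot 210 + 16166 = 44310 + 16166 = 60476$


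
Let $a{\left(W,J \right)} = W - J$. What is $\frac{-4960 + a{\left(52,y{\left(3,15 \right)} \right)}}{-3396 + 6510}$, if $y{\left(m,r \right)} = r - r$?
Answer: $- \frac{818}{519} \approx -1.5761$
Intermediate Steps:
$y{\left(m,r \right)} = 0$
$\frac{-4960 + a{\left(52,y{\left(3,15 \right)} \right)}}{-3396 + 6510} = \frac{-4960 + \left(52 - 0\right)}{-3396 + 6510} = \frac{-4960 + \left(52 + 0\right)}{3114} = \left(-4960 + 52\right) \frac{1}{3114} = \left(-4908\right) \frac{1}{3114} = - \frac{818}{519}$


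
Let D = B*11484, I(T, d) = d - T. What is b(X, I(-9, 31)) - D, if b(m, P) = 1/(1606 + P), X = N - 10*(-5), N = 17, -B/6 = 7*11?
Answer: 8733030769/1646 ≈ 5.3056e+6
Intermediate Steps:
B = -462 (B = -42*11 = -6*77 = -462)
D = -5305608 (D = -462*11484 = -5305608)
X = 67 (X = 17 - 10*(-5) = 17 + 50 = 67)
b(X, I(-9, 31)) - D = 1/(1606 + (31 - 1*(-9))) - 1*(-5305608) = 1/(1606 + (31 + 9)) + 5305608 = 1/(1606 + 40) + 5305608 = 1/1646 + 5305608 = 8733030769/1646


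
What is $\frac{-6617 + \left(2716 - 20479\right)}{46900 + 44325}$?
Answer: $- \frac{4876}{18245} \approx -0.26725$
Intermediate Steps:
$\frac{-6617 + \left(2716 - 20479\right)}{46900 + 44325} = \frac{-6617 - 17763}{91225} = \left(-24380\right) \frac{1}{91225} = - \frac{4876}{18245}$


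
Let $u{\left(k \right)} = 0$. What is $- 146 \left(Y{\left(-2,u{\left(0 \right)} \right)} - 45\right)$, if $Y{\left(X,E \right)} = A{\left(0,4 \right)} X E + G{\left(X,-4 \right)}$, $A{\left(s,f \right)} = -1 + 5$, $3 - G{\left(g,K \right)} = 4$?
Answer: $6716$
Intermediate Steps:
$G{\left(g,K \right)} = -1$ ($G{\left(g,K \right)} = 3 - 4 = -1$)
$A{\left(s,f \right)} = 4$
$Y{\left(X,E \right)} = -1 + 4 E X$ ($Y{\left(X,E \right)} = 4 X E - 1 = 4 E X - 1 = -1 + 4 E X$)
$- 146 \left(Y{\left(-2,u{\left(0 \right)} \right)} - 45\right) = - 146 \left(\left(-1 + 4 \cdot 0 \left(-2\right)\right) - 45\right) = - 146 \left(\left(-1 + 0\right) - 45\right) = - 146 \left(-1 - 45\right) = \left(-146\right) \left(-46\right) = 6716$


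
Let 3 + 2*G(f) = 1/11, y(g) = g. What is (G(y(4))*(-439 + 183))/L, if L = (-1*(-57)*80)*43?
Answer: 256/134805 ≈ 0.0018990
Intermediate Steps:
G(f) = -16/11 (G(f) = -3/2 + (1/2)/11 = -3/2 + (1/2)*(1/11) = -3/2 + 1/22 = -16/11)
L = 196080 (L = (57*80)*43 = 4560*43 = 196080)
(G(y(4))*(-439 + 183))/L = -16*(-439 + 183)/11/196080 = -16/11*(-256)*(1/196080) = (4096/11)*(1/196080) = 256/134805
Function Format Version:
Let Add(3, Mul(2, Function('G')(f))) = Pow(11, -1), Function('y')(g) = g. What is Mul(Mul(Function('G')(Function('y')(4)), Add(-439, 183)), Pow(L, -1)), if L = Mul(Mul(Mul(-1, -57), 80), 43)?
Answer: Rational(256, 134805) ≈ 0.0018990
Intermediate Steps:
Function('G')(f) = Rational(-16, 11) (Function('G')(f) = Add(Rational(-3, 2), Mul(Rational(1, 2), Pow(11, -1))) = Add(Rational(-3, 2), Mul(Rational(1, 2), Rational(1, 11))) = Add(Rational(-3, 2), Rational(1, 22)) = Rational(-16, 11))
L = 196080 (L = Mul(Mul(57, 80), 43) = Mul(4560, 43) = 196080)
Mul(Mul(Function('G')(Function('y')(4)), Add(-439, 183)), Pow(L, -1)) = Mul(Mul(Rational(-16, 11), Add(-439, 183)), Pow(196080, -1)) = Mul(Mul(Rational(-16, 11), -256), Rational(1, 196080)) = Mul(Rational(4096, 11), Rational(1, 196080)) = Rational(256, 134805)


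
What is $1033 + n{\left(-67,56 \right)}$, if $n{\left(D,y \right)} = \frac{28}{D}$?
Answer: $\frac{69183}{67} \approx 1032.6$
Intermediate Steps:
$1033 + n{\left(-67,56 \right)} = 1033 + \frac{28}{-67} = 1033 + 28 \left(- \frac{1}{67}\right) = 1033 - \frac{28}{67} = \frac{69183}{67}$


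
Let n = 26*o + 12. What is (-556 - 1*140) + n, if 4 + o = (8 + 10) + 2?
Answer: -268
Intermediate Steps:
o = 16 (o = -4 + ((8 + 10) + 2) = -4 + (18 + 2) = -4 + 20 = 16)
n = 428 (n = 26*16 + 12 = 416 + 12 = 428)
(-556 - 1*140) + n = (-556 - 1*140) + 428 = (-556 - 140) + 428 = -696 + 428 = -268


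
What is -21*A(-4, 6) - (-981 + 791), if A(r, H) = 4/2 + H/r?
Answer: 359/2 ≈ 179.50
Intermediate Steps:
A(r, H) = 2 + H/r (A(r, H) = 4*(½) + H/r = 2 + H/r)
-21*A(-4, 6) - (-981 + 791) = -21*(2 + 6/(-4)) - (-981 + 791) = -21*(2 + 6*(-¼)) - 1*(-190) = -21*(2 - 3/2) + 190 = -21*½ + 190 = -21/2 + 190 = 359/2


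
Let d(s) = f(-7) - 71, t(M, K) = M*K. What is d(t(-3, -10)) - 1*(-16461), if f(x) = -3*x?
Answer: 16411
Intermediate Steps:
t(M, K) = K*M
d(s) = -50 (d(s) = -3*(-7) - 71 = 21 - 71 = -50)
d(t(-3, -10)) - 1*(-16461) = -50 - 1*(-16461) = -50 + 16461 = 16411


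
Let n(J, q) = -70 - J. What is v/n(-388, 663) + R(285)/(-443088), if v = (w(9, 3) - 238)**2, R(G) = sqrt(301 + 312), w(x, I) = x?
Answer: 52441/318 - sqrt(613)/443088 ≈ 164.91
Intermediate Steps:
R(G) = sqrt(613)
v = 52441 (v = (9 - 238)**2 = (-229)**2 = 52441)
v/n(-388, 663) + R(285)/(-443088) = 52441/(-70 - 1*(-388)) + sqrt(613)/(-443088) = 52441/(-70 + 388) + sqrt(613)*(-1/443088) = 52441/318 - sqrt(613)/443088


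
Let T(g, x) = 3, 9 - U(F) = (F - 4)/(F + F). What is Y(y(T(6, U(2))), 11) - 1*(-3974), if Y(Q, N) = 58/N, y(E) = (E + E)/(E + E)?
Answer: 43772/11 ≈ 3979.3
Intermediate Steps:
U(F) = 9 - (-4 + F)/(2*F) (U(F) = 9 - (F - 4)/(F + F) = 9 - (-4 + F)/(2*F))
y(E) = 1 (y(E) = (2*E)/((2*E)) = (2*E)*(1/(2*E)) = 1)
Y(y(T(6, U(2))), 11) - 1*(-3974) = 58/11 - 1*(-3974) = 58*(1/11) + 3974 = 58/11 + 3974 = 43772/11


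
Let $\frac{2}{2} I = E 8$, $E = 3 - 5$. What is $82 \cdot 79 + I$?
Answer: $6462$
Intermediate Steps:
$E = -2$
$I = -16$ ($I = \left(-2\right) 8 = -16$)
$82 \cdot 79 + I = 82 \cdot 79 - 16 = 6478 - 16 = 6462$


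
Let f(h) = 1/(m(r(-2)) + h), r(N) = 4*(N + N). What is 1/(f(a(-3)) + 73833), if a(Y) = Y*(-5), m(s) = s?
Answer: 1/73832 ≈ 1.3544e-5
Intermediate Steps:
r(N) = 8*N (r(N) = 4*(2*N) = 8*N)
a(Y) = -5*Y
f(h) = 1/(-16 + h) (f(h) = 1/(8*(-2) + h) = 1/(-16 + h))
1/(f(a(-3)) + 73833) = 1/(1/(-16 - 5*(-3)) + 73833) = 1/(1/(-16 + 15) + 73833) = 1/(1/(-1) + 73833) = 1/(-1 + 73833) = 1/73832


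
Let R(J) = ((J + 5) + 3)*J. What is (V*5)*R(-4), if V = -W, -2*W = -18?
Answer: 720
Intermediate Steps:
W = 9 (W = -½*(-18) = 9)
V = -9 (V = -1*9 = -9)
R(J) = J*(8 + J) (R(J) = ((5 + J) + 3)*J = (8 + J)*J = J*(8 + J))
(V*5)*R(-4) = (-9*5)*(-4*(8 - 4)) = -(-180)*4 = -45*(-16) = 720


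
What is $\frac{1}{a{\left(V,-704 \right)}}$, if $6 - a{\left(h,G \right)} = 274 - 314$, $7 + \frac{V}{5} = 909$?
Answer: $\frac{1}{46} \approx 0.021739$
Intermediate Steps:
$V = 4510$ ($V = -35 + 5 \cdot 909 = -35 + 4545 = 4510$)
$a{\left(h,G \right)} = 46$ ($a{\left(h,G \right)} = 6 - \left(274 - 314\right) = 6 - -40 = 6 + 40 = 46$)
$\frac{1}{a{\left(V,-704 \right)}} = \frac{1}{46}$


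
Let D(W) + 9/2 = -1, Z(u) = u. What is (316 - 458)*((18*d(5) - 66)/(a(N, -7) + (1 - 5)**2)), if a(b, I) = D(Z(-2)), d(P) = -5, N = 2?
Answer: 14768/7 ≈ 2109.7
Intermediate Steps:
D(W) = -11/2 (D(W) = -9/2 - 1 = -11/2)
a(b, I) = -11/2
(316 - 458)*((18*d(5) - 66)/(a(N, -7) + (1 - 5)**2)) = (316 - 458)*((18*(-5) - 66)/(-11/2 + (1 - 5)**2)) = -142*(-90 - 66)/(-11/2 + (-4)**2) = -(-22152)/(-11/2 + 16) = -(-22152)/21/2 = -(-22152)*2/21 = -142*(-104/7) = 14768/7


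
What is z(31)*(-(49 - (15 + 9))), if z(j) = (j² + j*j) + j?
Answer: -48825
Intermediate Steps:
z(j) = j + 2*j² (z(j) = (j² + j²) + j = 2*j² + j = j + 2*j²)
z(31)*(-(49 - (15 + 9))) = (31*(1 + 2*31))*(-(49 - (15 + 9))) = (31*(1 + 62))*(-(49 - 1*24)) = (31*63)*(-(49 - 24)) = 1953*(-1*25) = 1953*(-25) = -48825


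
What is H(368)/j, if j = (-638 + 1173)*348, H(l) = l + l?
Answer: 184/46545 ≈ 0.0039532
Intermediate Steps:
H(l) = 2*l
j = 186180 (j = 535*348 = 186180)
H(368)/j = (2*368)/186180 = 736*(1/186180) = 184/46545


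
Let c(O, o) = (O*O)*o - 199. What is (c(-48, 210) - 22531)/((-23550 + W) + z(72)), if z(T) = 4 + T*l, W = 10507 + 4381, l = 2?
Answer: -230555/4257 ≈ -54.159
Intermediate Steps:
c(O, o) = -199 + o*O**2 (c(O, o) = O**2*o - 199 = o*O**2 - 199 = -199 + o*O**2)
W = 14888
z(T) = 4 + 2*T (z(T) = 4 + T*2 = 4 + 2*T)
(c(-48, 210) - 22531)/((-23550 + W) + z(72)) = ((-199 + 210*(-48)**2) - 22531)/((-23550 + 14888) + (4 + 2*72)) = ((-199 + 210*2304) - 22531)/(-8662 + (4 + 144)) = ((-199 + 483840) - 22531)/(-8662 + 148) = (483641 - 22531)/(-8514) = 461110*(-1/8514) = -230555/4257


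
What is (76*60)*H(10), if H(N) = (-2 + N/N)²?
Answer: 4560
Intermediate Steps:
H(N) = 1 (H(N) = (-2 + 1)² = (-1)² = 1)
(76*60)*H(10) = (76*60)*1 = 4560*1 = 4560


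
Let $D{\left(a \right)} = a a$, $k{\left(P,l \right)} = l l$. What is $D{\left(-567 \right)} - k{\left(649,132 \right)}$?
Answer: $304065$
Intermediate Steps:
$k{\left(P,l \right)} = l^{2}$
$D{\left(a \right)} = a^{2}$
$D{\left(-567 \right)} - k{\left(649,132 \right)} = \left(-567\right)^{2} - 132^{2} = 321489 - 17424 = 304065$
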